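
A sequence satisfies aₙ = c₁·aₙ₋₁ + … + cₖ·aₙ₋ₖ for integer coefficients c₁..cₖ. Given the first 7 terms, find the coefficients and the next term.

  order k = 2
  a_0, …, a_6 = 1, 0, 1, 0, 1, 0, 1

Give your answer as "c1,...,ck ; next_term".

0,1 ; 0

  a_2 = 0·0 + 1·1 = 1
  a_3 = 0·1 + 1·0 = 0
  a_4 = 0·0 + 1·1 = 1
  a_5 = 0·1 + 1·0 = 0
  a_6 = 0·0 + 1·1 = 1
  a_7 = 0·1 + 1·0 = 0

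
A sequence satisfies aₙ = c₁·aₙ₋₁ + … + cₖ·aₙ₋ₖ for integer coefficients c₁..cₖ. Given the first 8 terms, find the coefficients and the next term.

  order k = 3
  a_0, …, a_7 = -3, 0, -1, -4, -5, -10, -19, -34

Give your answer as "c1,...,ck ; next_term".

  a_3 = 1·-1 + 1·0 + 1·-3 = -4
  a_4 = 1·-4 + 1·-1 + 1·0 = -5
  a_5 = 1·-5 + 1·-4 + 1·-1 = -10
  a_6 = 1·-10 + 1·-5 + 1·-4 = -19
  a_7 = 1·-19 + 1·-10 + 1·-5 = -34
  a_8 = 1·-34 + 1·-19 + 1·-10 = -63

1,1,1 ; -63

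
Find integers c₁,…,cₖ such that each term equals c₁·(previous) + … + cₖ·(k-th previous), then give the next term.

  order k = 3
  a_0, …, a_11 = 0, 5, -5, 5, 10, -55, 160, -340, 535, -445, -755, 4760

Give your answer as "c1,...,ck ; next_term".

-3,-2,3 ; -14105

  a_3 = -3·-5 + -2·5 + 3·0 = 5
  a_4 = -3·5 + -2·-5 + 3·5 = 10
  a_5 = -3·10 + -2·5 + 3·-5 = -55
  a_6 = -3·-55 + -2·10 + 3·5 = 160
  a_7 = -3·160 + -2·-55 + 3·10 = -340
  a_8 = -3·-340 + -2·160 + 3·-55 = 535
  a_9 = -3·535 + -2·-340 + 3·160 = -445
  a_10 = -3·-445 + -2·535 + 3·-340 = -755
  a_11 = -3·-755 + -2·-445 + 3·535 = 4760
  a_12 = -3·4760 + -2·-755 + 3·-445 = -14105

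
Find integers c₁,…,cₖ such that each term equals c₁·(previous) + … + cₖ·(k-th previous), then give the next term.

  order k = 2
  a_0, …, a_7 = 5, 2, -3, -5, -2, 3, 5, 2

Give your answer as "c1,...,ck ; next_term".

1,-1 ; -3

  a_2 = 1·2 + -1·5 = -3
  a_3 = 1·-3 + -1·2 = -5
  a_4 = 1·-5 + -1·-3 = -2
  a_5 = 1·-2 + -1·-5 = 3
  a_6 = 1·3 + -1·-2 = 5
  a_7 = 1·5 + -1·3 = 2
  a_8 = 1·2 + -1·5 = -3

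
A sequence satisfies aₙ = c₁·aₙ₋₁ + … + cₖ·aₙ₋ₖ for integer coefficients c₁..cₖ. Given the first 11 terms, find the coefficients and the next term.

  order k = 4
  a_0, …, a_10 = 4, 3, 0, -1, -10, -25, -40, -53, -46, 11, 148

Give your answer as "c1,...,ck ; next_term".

  a_4 = 2·-1 + -1·0 + 0·3 + -2·4 = -10
  a_5 = 2·-10 + -1·-1 + 0·0 + -2·3 = -25
  a_6 = 2·-25 + -1·-10 + 0·-1 + -2·0 = -40
  a_7 = 2·-40 + -1·-25 + 0·-10 + -2·-1 = -53
  a_8 = 2·-53 + -1·-40 + 0·-25 + -2·-10 = -46
  a_9 = 2·-46 + -1·-53 + 0·-40 + -2·-25 = 11
  a_10 = 2·11 + -1·-46 + 0·-53 + -2·-40 = 148
  a_11 = 2·148 + -1·11 + 0·-46 + -2·-53 = 391

2,-1,0,-2 ; 391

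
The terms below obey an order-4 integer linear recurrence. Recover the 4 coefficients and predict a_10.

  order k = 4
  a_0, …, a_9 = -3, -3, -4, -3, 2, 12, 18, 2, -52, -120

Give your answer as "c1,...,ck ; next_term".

  a_4 = 2·-3 + -2·-4 + -2·-3 + 2·-3 = 2
  a_5 = 2·2 + -2·-3 + -2·-4 + 2·-3 = 12
  a_6 = 2·12 + -2·2 + -2·-3 + 2·-4 = 18
  a_7 = 2·18 + -2·12 + -2·2 + 2·-3 = 2
  a_8 = 2·2 + -2·18 + -2·12 + 2·2 = -52
  a_9 = 2·-52 + -2·2 + -2·18 + 2·12 = -120
  a_10 = 2·-120 + -2·-52 + -2·2 + 2·18 = -104

2,-2,-2,2 ; -104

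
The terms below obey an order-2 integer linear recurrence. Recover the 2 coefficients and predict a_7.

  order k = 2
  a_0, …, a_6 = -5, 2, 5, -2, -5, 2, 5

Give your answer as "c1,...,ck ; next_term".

0,-1 ; -2

  a_2 = 0·2 + -1·-5 = 5
  a_3 = 0·5 + -1·2 = -2
  a_4 = 0·-2 + -1·5 = -5
  a_5 = 0·-5 + -1·-2 = 2
  a_6 = 0·2 + -1·-5 = 5
  a_7 = 0·5 + -1·2 = -2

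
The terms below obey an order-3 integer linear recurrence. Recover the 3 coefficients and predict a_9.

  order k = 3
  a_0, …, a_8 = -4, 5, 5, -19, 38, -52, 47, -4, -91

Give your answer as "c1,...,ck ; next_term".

  a_3 = -2·5 + -1·5 + 1·-4 = -19
  a_4 = -2·-19 + -1·5 + 1·5 = 38
  a_5 = -2·38 + -1·-19 + 1·5 = -52
  a_6 = -2·-52 + -1·38 + 1·-19 = 47
  a_7 = -2·47 + -1·-52 + 1·38 = -4
  a_8 = -2·-4 + -1·47 + 1·-52 = -91
  a_9 = -2·-91 + -1·-4 + 1·47 = 233

-2,-1,1 ; 233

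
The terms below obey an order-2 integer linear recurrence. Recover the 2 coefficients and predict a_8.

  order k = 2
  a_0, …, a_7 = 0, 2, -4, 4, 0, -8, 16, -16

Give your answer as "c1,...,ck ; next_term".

-2,-2 ; 0

  a_2 = -2·2 + -2·0 = -4
  a_3 = -2·-4 + -2·2 = 4
  a_4 = -2·4 + -2·-4 = 0
  a_5 = -2·0 + -2·4 = -8
  a_6 = -2·-8 + -2·0 = 16
  a_7 = -2·16 + -2·-8 = -16
  a_8 = -2·-16 + -2·16 = 0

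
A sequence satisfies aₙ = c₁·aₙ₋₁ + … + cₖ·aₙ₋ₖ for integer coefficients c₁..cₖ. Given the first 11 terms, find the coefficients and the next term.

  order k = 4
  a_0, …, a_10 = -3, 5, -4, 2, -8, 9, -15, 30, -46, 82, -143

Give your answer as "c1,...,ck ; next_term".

  a_4 = -1·2 + 1·-4 + -1·5 + -1·-3 = -8
  a_5 = -1·-8 + 1·2 + -1·-4 + -1·5 = 9
  a_6 = -1·9 + 1·-8 + -1·2 + -1·-4 = -15
  a_7 = -1·-15 + 1·9 + -1·-8 + -1·2 = 30
  a_8 = -1·30 + 1·-15 + -1·9 + -1·-8 = -46
  a_9 = -1·-46 + 1·30 + -1·-15 + -1·9 = 82
  a_10 = -1·82 + 1·-46 + -1·30 + -1·-15 = -143
  a_11 = -1·-143 + 1·82 + -1·-46 + -1·30 = 241

-1,1,-1,-1 ; 241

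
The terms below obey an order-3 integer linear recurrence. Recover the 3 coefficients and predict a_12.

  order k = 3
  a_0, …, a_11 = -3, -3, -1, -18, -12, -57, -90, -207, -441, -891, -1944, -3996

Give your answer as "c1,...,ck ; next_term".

  a_3 = 0·-1 + 3·-3 + 3·-3 = -18
  a_4 = 0·-18 + 3·-1 + 3·-3 = -12
  a_5 = 0·-12 + 3·-18 + 3·-1 = -57
  a_6 = 0·-57 + 3·-12 + 3·-18 = -90
  a_7 = 0·-90 + 3·-57 + 3·-12 = -207
  a_8 = 0·-207 + 3·-90 + 3·-57 = -441
  a_9 = 0·-441 + 3·-207 + 3·-90 = -891
  a_10 = 0·-891 + 3·-441 + 3·-207 = -1944
  a_11 = 0·-1944 + 3·-891 + 3·-441 = -3996
  a_12 = 0·-3996 + 3·-1944 + 3·-891 = -8505

0,3,3 ; -8505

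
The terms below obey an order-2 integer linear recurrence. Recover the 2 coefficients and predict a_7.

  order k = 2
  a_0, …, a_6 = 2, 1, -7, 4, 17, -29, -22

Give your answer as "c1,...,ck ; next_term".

-1,-3 ; 109

  a_2 = -1·1 + -3·2 = -7
  a_3 = -1·-7 + -3·1 = 4
  a_4 = -1·4 + -3·-7 = 17
  a_5 = -1·17 + -3·4 = -29
  a_6 = -1·-29 + -3·17 = -22
  a_7 = -1·-22 + -3·-29 = 109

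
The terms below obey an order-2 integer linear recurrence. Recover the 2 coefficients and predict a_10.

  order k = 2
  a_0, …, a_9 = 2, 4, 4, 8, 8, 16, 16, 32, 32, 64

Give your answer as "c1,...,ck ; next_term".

  a_2 = 0·4 + 2·2 = 4
  a_3 = 0·4 + 2·4 = 8
  a_4 = 0·8 + 2·4 = 8
  a_5 = 0·8 + 2·8 = 16
  a_6 = 0·16 + 2·8 = 16
  a_7 = 0·16 + 2·16 = 32
  a_8 = 0·32 + 2·16 = 32
  a_9 = 0·32 + 2·32 = 64
  a_10 = 0·64 + 2·32 = 64

0,2 ; 64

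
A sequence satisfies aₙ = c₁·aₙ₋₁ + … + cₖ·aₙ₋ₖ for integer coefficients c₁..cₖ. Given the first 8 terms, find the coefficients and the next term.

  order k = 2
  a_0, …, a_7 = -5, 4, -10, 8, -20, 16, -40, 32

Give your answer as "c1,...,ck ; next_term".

  a_2 = 0·4 + 2·-5 = -10
  a_3 = 0·-10 + 2·4 = 8
  a_4 = 0·8 + 2·-10 = -20
  a_5 = 0·-20 + 2·8 = 16
  a_6 = 0·16 + 2·-20 = -40
  a_7 = 0·-40 + 2·16 = 32
  a_8 = 0·32 + 2·-40 = -80

0,2 ; -80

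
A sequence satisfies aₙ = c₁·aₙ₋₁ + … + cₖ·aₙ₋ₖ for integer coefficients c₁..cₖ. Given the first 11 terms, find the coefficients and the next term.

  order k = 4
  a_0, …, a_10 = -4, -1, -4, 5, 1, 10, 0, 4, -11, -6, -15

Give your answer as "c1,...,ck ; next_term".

  a_4 = 0·5 + 1·-4 + -1·-1 + -1·-4 = 1
  a_5 = 0·1 + 1·5 + -1·-4 + -1·-1 = 10
  a_6 = 0·10 + 1·1 + -1·5 + -1·-4 = 0
  a_7 = 0·0 + 1·10 + -1·1 + -1·5 = 4
  a_8 = 0·4 + 1·0 + -1·10 + -1·1 = -11
  a_9 = 0·-11 + 1·4 + -1·0 + -1·10 = -6
  a_10 = 0·-6 + 1·-11 + -1·4 + -1·0 = -15
  a_11 = 0·-15 + 1·-6 + -1·-11 + -1·4 = 1

0,1,-1,-1 ; 1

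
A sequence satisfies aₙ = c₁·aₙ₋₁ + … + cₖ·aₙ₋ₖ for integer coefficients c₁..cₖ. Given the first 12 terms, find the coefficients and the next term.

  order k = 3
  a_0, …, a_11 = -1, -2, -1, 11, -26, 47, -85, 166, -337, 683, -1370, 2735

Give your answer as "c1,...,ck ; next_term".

-3,-3,-2 ; -5461

  a_3 = -3·-1 + -3·-2 + -2·-1 = 11
  a_4 = -3·11 + -3·-1 + -2·-2 = -26
  a_5 = -3·-26 + -3·11 + -2·-1 = 47
  a_6 = -3·47 + -3·-26 + -2·11 = -85
  a_7 = -3·-85 + -3·47 + -2·-26 = 166
  a_8 = -3·166 + -3·-85 + -2·47 = -337
  a_9 = -3·-337 + -3·166 + -2·-85 = 683
  a_10 = -3·683 + -3·-337 + -2·166 = -1370
  a_11 = -3·-1370 + -3·683 + -2·-337 = 2735
  a_12 = -3·2735 + -3·-1370 + -2·683 = -5461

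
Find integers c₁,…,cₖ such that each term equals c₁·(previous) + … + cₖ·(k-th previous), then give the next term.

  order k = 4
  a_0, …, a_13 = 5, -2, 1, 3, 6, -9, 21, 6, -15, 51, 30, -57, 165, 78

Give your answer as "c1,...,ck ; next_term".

-1,0,3,3 ; -159

  a_4 = -1·3 + 0·1 + 3·-2 + 3·5 = 6
  a_5 = -1·6 + 0·3 + 3·1 + 3·-2 = -9
  a_6 = -1·-9 + 0·6 + 3·3 + 3·1 = 21
  a_7 = -1·21 + 0·-9 + 3·6 + 3·3 = 6
  a_8 = -1·6 + 0·21 + 3·-9 + 3·6 = -15
  a_9 = -1·-15 + 0·6 + 3·21 + 3·-9 = 51
  a_10 = -1·51 + 0·-15 + 3·6 + 3·21 = 30
  a_11 = -1·30 + 0·51 + 3·-15 + 3·6 = -57
  a_12 = -1·-57 + 0·30 + 3·51 + 3·-15 = 165
  a_13 = -1·165 + 0·-57 + 3·30 + 3·51 = 78
  a_14 = -1·78 + 0·165 + 3·-57 + 3·30 = -159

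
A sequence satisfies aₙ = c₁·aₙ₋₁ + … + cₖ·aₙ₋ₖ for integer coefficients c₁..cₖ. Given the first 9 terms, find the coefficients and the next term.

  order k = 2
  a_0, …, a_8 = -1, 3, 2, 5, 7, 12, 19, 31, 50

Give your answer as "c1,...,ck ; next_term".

  a_2 = 1·3 + 1·-1 = 2
  a_3 = 1·2 + 1·3 = 5
  a_4 = 1·5 + 1·2 = 7
  a_5 = 1·7 + 1·5 = 12
  a_6 = 1·12 + 1·7 = 19
  a_7 = 1·19 + 1·12 = 31
  a_8 = 1·31 + 1·19 = 50
  a_9 = 1·50 + 1·31 = 81

1,1 ; 81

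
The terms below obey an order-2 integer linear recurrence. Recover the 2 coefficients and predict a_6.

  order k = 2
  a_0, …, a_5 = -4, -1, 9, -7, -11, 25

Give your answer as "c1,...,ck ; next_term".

-1,-2 ; -3

  a_2 = -1·-1 + -2·-4 = 9
  a_3 = -1·9 + -2·-1 = -7
  a_4 = -1·-7 + -2·9 = -11
  a_5 = -1·-11 + -2·-7 = 25
  a_6 = -1·25 + -2·-11 = -3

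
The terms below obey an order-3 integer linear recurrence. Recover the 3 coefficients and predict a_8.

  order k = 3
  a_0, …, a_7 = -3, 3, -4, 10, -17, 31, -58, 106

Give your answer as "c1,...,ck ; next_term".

  a_3 = -1·-4 + 1·3 + -1·-3 = 10
  a_4 = -1·10 + 1·-4 + -1·3 = -17
  a_5 = -1·-17 + 1·10 + -1·-4 = 31
  a_6 = -1·31 + 1·-17 + -1·10 = -58
  a_7 = -1·-58 + 1·31 + -1·-17 = 106
  a_8 = -1·106 + 1·-58 + -1·31 = -195

-1,1,-1 ; -195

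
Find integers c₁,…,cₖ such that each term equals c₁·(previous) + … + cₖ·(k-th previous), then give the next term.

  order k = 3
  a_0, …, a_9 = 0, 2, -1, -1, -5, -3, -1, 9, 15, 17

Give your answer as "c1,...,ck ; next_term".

1,0,-2 ; -1

  a_3 = 1·-1 + 0·2 + -2·0 = -1
  a_4 = 1·-1 + 0·-1 + -2·2 = -5
  a_5 = 1·-5 + 0·-1 + -2·-1 = -3
  a_6 = 1·-3 + 0·-5 + -2·-1 = -1
  a_7 = 1·-1 + 0·-3 + -2·-5 = 9
  a_8 = 1·9 + 0·-1 + -2·-3 = 15
  a_9 = 1·15 + 0·9 + -2·-1 = 17
  a_10 = 1·17 + 0·15 + -2·9 = -1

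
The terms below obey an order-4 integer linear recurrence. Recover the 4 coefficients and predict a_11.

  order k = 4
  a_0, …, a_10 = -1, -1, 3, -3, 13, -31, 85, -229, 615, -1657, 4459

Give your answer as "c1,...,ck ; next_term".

  a_4 = -2·-3 + 2·3 + 0·-1 + -1·-1 = 13
  a_5 = -2·13 + 2·-3 + 0·3 + -1·-1 = -31
  a_6 = -2·-31 + 2·13 + 0·-3 + -1·3 = 85
  a_7 = -2·85 + 2·-31 + 0·13 + -1·-3 = -229
  a_8 = -2·-229 + 2·85 + 0·-31 + -1·13 = 615
  a_9 = -2·615 + 2·-229 + 0·85 + -1·-31 = -1657
  a_10 = -2·-1657 + 2·615 + 0·-229 + -1·85 = 4459
  a_11 = -2·4459 + 2·-1657 + 0·615 + -1·-229 = -12003

-2,2,0,-1 ; -12003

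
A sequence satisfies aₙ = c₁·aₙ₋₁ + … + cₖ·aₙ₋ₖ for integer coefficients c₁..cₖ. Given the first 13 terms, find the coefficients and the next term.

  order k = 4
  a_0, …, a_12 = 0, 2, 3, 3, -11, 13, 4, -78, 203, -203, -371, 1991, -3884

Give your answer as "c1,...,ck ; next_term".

  a_4 = -2·3 + -3·3 + 2·2 + -3·0 = -11
  a_5 = -2·-11 + -3·3 + 2·3 + -3·2 = 13
  a_6 = -2·13 + -3·-11 + 2·3 + -3·3 = 4
  a_7 = -2·4 + -3·13 + 2·-11 + -3·3 = -78
  a_8 = -2·-78 + -3·4 + 2·13 + -3·-11 = 203
  a_9 = -2·203 + -3·-78 + 2·4 + -3·13 = -203
  a_10 = -2·-203 + -3·203 + 2·-78 + -3·4 = -371
  a_11 = -2·-371 + -3·-203 + 2·203 + -3·-78 = 1991
  a_12 = -2·1991 + -3·-371 + 2·-203 + -3·203 = -3884
  a_13 = -2·-3884 + -3·1991 + 2·-371 + -3·-203 = 1662

-2,-3,2,-3 ; 1662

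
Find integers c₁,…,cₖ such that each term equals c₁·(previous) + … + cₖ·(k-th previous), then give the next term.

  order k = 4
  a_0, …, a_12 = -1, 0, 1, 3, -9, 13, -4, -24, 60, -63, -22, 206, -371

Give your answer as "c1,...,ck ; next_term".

-2,-2,1,1 ; 245

  a_4 = -2·3 + -2·1 + 1·0 + 1·-1 = -9
  a_5 = -2·-9 + -2·3 + 1·1 + 1·0 = 13
  a_6 = -2·13 + -2·-9 + 1·3 + 1·1 = -4
  a_7 = -2·-4 + -2·13 + 1·-9 + 1·3 = -24
  a_8 = -2·-24 + -2·-4 + 1·13 + 1·-9 = 60
  a_9 = -2·60 + -2·-24 + 1·-4 + 1·13 = -63
  a_10 = -2·-63 + -2·60 + 1·-24 + 1·-4 = -22
  a_11 = -2·-22 + -2·-63 + 1·60 + 1·-24 = 206
  a_12 = -2·206 + -2·-22 + 1·-63 + 1·60 = -371
  a_13 = -2·-371 + -2·206 + 1·-22 + 1·-63 = 245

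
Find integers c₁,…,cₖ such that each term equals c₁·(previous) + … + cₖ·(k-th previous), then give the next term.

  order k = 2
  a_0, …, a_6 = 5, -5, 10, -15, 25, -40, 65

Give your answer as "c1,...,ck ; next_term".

  a_2 = -1·-5 + 1·5 = 10
  a_3 = -1·10 + 1·-5 = -15
  a_4 = -1·-15 + 1·10 = 25
  a_5 = -1·25 + 1·-15 = -40
  a_6 = -1·-40 + 1·25 = 65
  a_7 = -1·65 + 1·-40 = -105

-1,1 ; -105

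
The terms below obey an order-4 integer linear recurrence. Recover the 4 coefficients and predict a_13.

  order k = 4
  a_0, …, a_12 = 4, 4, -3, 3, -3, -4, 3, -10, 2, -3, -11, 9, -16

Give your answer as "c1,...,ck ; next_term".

  a_4 = 0·3 + 1·-3 + 1·4 + -1·4 = -3
  a_5 = 0·-3 + 1·3 + 1·-3 + -1·4 = -4
  a_6 = 0·-4 + 1·-3 + 1·3 + -1·-3 = 3
  a_7 = 0·3 + 1·-4 + 1·-3 + -1·3 = -10
  a_8 = 0·-10 + 1·3 + 1·-4 + -1·-3 = 2
  a_9 = 0·2 + 1·-10 + 1·3 + -1·-4 = -3
  a_10 = 0·-3 + 1·2 + 1·-10 + -1·3 = -11
  a_11 = 0·-11 + 1·-3 + 1·2 + -1·-10 = 9
  a_12 = 0·9 + 1·-11 + 1·-3 + -1·2 = -16
  a_13 = 0·-16 + 1·9 + 1·-11 + -1·-3 = 1

0,1,1,-1 ; 1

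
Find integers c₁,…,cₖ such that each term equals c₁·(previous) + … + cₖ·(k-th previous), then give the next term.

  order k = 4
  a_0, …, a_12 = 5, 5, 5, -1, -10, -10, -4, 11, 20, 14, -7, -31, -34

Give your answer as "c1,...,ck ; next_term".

  a_4 = 0·-1 + 0·5 + -1·5 + -1·5 = -10
  a_5 = 0·-10 + 0·-1 + -1·5 + -1·5 = -10
  a_6 = 0·-10 + 0·-10 + -1·-1 + -1·5 = -4
  a_7 = 0·-4 + 0·-10 + -1·-10 + -1·-1 = 11
  a_8 = 0·11 + 0·-4 + -1·-10 + -1·-10 = 20
  a_9 = 0·20 + 0·11 + -1·-4 + -1·-10 = 14
  a_10 = 0·14 + 0·20 + -1·11 + -1·-4 = -7
  a_11 = 0·-7 + 0·14 + -1·20 + -1·11 = -31
  a_12 = 0·-31 + 0·-7 + -1·14 + -1·20 = -34
  a_13 = 0·-34 + 0·-31 + -1·-7 + -1·14 = -7

0,0,-1,-1 ; -7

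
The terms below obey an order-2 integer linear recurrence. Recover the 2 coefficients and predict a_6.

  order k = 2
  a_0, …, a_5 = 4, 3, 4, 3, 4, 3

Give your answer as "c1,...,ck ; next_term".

0,1 ; 4

  a_2 = 0·3 + 1·4 = 4
  a_3 = 0·4 + 1·3 = 3
  a_4 = 0·3 + 1·4 = 4
  a_5 = 0·4 + 1·3 = 3
  a_6 = 0·3 + 1·4 = 4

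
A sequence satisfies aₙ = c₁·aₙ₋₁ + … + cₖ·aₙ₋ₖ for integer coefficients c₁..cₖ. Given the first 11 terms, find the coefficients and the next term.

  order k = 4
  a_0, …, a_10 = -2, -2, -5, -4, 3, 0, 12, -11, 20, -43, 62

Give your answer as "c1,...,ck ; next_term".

-1,1,-1,-1 ; -114

  a_4 = -1·-4 + 1·-5 + -1·-2 + -1·-2 = 3
  a_5 = -1·3 + 1·-4 + -1·-5 + -1·-2 = 0
  a_6 = -1·0 + 1·3 + -1·-4 + -1·-5 = 12
  a_7 = -1·12 + 1·0 + -1·3 + -1·-4 = -11
  a_8 = -1·-11 + 1·12 + -1·0 + -1·3 = 20
  a_9 = -1·20 + 1·-11 + -1·12 + -1·0 = -43
  a_10 = -1·-43 + 1·20 + -1·-11 + -1·12 = 62
  a_11 = -1·62 + 1·-43 + -1·20 + -1·-11 = -114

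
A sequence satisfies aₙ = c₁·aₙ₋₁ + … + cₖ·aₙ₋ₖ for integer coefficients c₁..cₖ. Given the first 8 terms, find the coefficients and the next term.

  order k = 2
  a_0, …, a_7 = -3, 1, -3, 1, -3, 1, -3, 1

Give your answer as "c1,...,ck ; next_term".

0,1 ; -3

  a_2 = 0·1 + 1·-3 = -3
  a_3 = 0·-3 + 1·1 = 1
  a_4 = 0·1 + 1·-3 = -3
  a_5 = 0·-3 + 1·1 = 1
  a_6 = 0·1 + 1·-3 = -3
  a_7 = 0·-3 + 1·1 = 1
  a_8 = 0·1 + 1·-3 = -3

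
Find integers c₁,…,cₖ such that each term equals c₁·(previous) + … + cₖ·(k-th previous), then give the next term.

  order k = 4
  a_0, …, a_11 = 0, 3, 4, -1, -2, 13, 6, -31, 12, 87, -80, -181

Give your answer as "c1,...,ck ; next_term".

  a_4 = 0·-1 + -2·4 + 2·3 + 1·0 = -2
  a_5 = 0·-2 + -2·-1 + 2·4 + 1·3 = 13
  a_6 = 0·13 + -2·-2 + 2·-1 + 1·4 = 6
  a_7 = 0·6 + -2·13 + 2·-2 + 1·-1 = -31
  a_8 = 0·-31 + -2·6 + 2·13 + 1·-2 = 12
  a_9 = 0·12 + -2·-31 + 2·6 + 1·13 = 87
  a_10 = 0·87 + -2·12 + 2·-31 + 1·6 = -80
  a_11 = 0·-80 + -2·87 + 2·12 + 1·-31 = -181
  a_12 = 0·-181 + -2·-80 + 2·87 + 1·12 = 346

0,-2,2,1 ; 346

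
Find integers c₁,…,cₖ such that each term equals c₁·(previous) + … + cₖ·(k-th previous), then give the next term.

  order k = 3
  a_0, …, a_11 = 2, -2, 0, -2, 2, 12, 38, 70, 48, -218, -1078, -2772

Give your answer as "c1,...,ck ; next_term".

  a_3 = 3·0 + -3·-2 + -4·2 = -2
  a_4 = 3·-2 + -3·0 + -4·-2 = 2
  a_5 = 3·2 + -3·-2 + -4·0 = 12
  a_6 = 3·12 + -3·2 + -4·-2 = 38
  a_7 = 3·38 + -3·12 + -4·2 = 70
  a_8 = 3·70 + -3·38 + -4·12 = 48
  a_9 = 3·48 + -3·70 + -4·38 = -218
  a_10 = 3·-218 + -3·48 + -4·70 = -1078
  a_11 = 3·-1078 + -3·-218 + -4·48 = -2772
  a_12 = 3·-2772 + -3·-1078 + -4·-218 = -4210

3,-3,-4 ; -4210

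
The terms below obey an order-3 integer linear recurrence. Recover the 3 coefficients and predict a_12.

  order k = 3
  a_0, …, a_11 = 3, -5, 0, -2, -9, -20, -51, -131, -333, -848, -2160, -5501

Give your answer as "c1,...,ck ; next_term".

2,1,1 ; -14010

  a_3 = 2·0 + 1·-5 + 1·3 = -2
  a_4 = 2·-2 + 1·0 + 1·-5 = -9
  a_5 = 2·-9 + 1·-2 + 1·0 = -20
  a_6 = 2·-20 + 1·-9 + 1·-2 = -51
  a_7 = 2·-51 + 1·-20 + 1·-9 = -131
  a_8 = 2·-131 + 1·-51 + 1·-20 = -333
  a_9 = 2·-333 + 1·-131 + 1·-51 = -848
  a_10 = 2·-848 + 1·-333 + 1·-131 = -2160
  a_11 = 2·-2160 + 1·-848 + 1·-333 = -5501
  a_12 = 2·-5501 + 1·-2160 + 1·-848 = -14010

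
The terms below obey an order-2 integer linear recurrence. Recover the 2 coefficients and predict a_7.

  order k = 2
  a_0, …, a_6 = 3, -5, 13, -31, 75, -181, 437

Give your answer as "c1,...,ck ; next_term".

-2,1 ; -1055

  a_2 = -2·-5 + 1·3 = 13
  a_3 = -2·13 + 1·-5 = -31
  a_4 = -2·-31 + 1·13 = 75
  a_5 = -2·75 + 1·-31 = -181
  a_6 = -2·-181 + 1·75 = 437
  a_7 = -2·437 + 1·-181 = -1055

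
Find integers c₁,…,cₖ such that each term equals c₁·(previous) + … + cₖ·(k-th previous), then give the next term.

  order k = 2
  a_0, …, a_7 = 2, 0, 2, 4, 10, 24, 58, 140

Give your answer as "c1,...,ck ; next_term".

2,1 ; 338

  a_2 = 2·0 + 1·2 = 2
  a_3 = 2·2 + 1·0 = 4
  a_4 = 2·4 + 1·2 = 10
  a_5 = 2·10 + 1·4 = 24
  a_6 = 2·24 + 1·10 = 58
  a_7 = 2·58 + 1·24 = 140
  a_8 = 2·140 + 1·58 = 338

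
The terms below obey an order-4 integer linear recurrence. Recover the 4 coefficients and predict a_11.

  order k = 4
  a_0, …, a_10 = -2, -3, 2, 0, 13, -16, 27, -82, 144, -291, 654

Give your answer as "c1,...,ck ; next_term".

-1,1,-3,-1 ; -1295

  a_4 = -1·0 + 1·2 + -3·-3 + -1·-2 = 13
  a_5 = -1·13 + 1·0 + -3·2 + -1·-3 = -16
  a_6 = -1·-16 + 1·13 + -3·0 + -1·2 = 27
  a_7 = -1·27 + 1·-16 + -3·13 + -1·0 = -82
  a_8 = -1·-82 + 1·27 + -3·-16 + -1·13 = 144
  a_9 = -1·144 + 1·-82 + -3·27 + -1·-16 = -291
  a_10 = -1·-291 + 1·144 + -3·-82 + -1·27 = 654
  a_11 = -1·654 + 1·-291 + -3·144 + -1·-82 = -1295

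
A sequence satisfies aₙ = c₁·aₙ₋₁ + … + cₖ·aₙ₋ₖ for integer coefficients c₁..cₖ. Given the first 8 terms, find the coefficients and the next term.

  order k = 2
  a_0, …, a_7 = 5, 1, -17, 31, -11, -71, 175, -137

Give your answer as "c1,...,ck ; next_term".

  a_2 = -2·1 + -3·5 = -17
  a_3 = -2·-17 + -3·1 = 31
  a_4 = -2·31 + -3·-17 = -11
  a_5 = -2·-11 + -3·31 = -71
  a_6 = -2·-71 + -3·-11 = 175
  a_7 = -2·175 + -3·-71 = -137
  a_8 = -2·-137 + -3·175 = -251

-2,-3 ; -251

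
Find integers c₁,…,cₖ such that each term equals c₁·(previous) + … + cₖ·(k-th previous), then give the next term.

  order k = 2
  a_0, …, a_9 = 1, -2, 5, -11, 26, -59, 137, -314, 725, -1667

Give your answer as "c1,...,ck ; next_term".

-1,3 ; 3842

  a_2 = -1·-2 + 3·1 = 5
  a_3 = -1·5 + 3·-2 = -11
  a_4 = -1·-11 + 3·5 = 26
  a_5 = -1·26 + 3·-11 = -59
  a_6 = -1·-59 + 3·26 = 137
  a_7 = -1·137 + 3·-59 = -314
  a_8 = -1·-314 + 3·137 = 725
  a_9 = -1·725 + 3·-314 = -1667
  a_10 = -1·-1667 + 3·725 = 3842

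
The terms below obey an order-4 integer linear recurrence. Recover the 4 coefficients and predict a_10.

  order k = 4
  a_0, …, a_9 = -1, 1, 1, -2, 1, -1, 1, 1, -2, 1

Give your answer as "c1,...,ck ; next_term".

  a_4 = -1·-2 + -1·1 + -1·1 + -1·-1 = 1
  a_5 = -1·1 + -1·-2 + -1·1 + -1·1 = -1
  a_6 = -1·-1 + -1·1 + -1·-2 + -1·1 = 1
  a_7 = -1·1 + -1·-1 + -1·1 + -1·-2 = 1
  a_8 = -1·1 + -1·1 + -1·-1 + -1·1 = -2
  a_9 = -1·-2 + -1·1 + -1·1 + -1·-1 = 1
  a_10 = -1·1 + -1·-2 + -1·1 + -1·1 = -1

-1,-1,-1,-1 ; -1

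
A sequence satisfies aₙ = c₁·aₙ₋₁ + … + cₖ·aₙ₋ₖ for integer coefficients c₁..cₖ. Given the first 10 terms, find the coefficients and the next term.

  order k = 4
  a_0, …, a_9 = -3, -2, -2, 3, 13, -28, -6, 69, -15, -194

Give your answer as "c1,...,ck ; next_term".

-2,-4,-4,-1 ; 178

  a_4 = -2·3 + -4·-2 + -4·-2 + -1·-3 = 13
  a_5 = -2·13 + -4·3 + -4·-2 + -1·-2 = -28
  a_6 = -2·-28 + -4·13 + -4·3 + -1·-2 = -6
  a_7 = -2·-6 + -4·-28 + -4·13 + -1·3 = 69
  a_8 = -2·69 + -4·-6 + -4·-28 + -1·13 = -15
  a_9 = -2·-15 + -4·69 + -4·-6 + -1·-28 = -194
  a_10 = -2·-194 + -4·-15 + -4·69 + -1·-6 = 178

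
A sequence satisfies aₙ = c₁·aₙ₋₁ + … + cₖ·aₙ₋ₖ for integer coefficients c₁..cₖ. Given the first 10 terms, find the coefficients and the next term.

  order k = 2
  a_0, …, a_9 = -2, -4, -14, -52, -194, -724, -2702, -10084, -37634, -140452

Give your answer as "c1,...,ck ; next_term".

  a_2 = 4·-4 + -1·-2 = -14
  a_3 = 4·-14 + -1·-4 = -52
  a_4 = 4·-52 + -1·-14 = -194
  a_5 = 4·-194 + -1·-52 = -724
  a_6 = 4·-724 + -1·-194 = -2702
  a_7 = 4·-2702 + -1·-724 = -10084
  a_8 = 4·-10084 + -1·-2702 = -37634
  a_9 = 4·-37634 + -1·-10084 = -140452
  a_10 = 4·-140452 + -1·-37634 = -524174

4,-1 ; -524174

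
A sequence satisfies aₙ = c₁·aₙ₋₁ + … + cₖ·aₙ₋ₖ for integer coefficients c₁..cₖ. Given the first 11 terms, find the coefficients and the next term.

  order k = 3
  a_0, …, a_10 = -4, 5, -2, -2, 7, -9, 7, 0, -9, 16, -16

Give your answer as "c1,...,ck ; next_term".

  a_3 = -1·-2 + 0·5 + 1·-4 = -2
  a_4 = -1·-2 + 0·-2 + 1·5 = 7
  a_5 = -1·7 + 0·-2 + 1·-2 = -9
  a_6 = -1·-9 + 0·7 + 1·-2 = 7
  a_7 = -1·7 + 0·-9 + 1·7 = 0
  a_8 = -1·0 + 0·7 + 1·-9 = -9
  a_9 = -1·-9 + 0·0 + 1·7 = 16
  a_10 = -1·16 + 0·-9 + 1·0 = -16
  a_11 = -1·-16 + 0·16 + 1·-9 = 7

-1,0,1 ; 7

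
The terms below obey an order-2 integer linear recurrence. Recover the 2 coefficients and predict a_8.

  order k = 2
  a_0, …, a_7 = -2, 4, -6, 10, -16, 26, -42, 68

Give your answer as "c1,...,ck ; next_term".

  a_2 = -1·4 + 1·-2 = -6
  a_3 = -1·-6 + 1·4 = 10
  a_4 = -1·10 + 1·-6 = -16
  a_5 = -1·-16 + 1·10 = 26
  a_6 = -1·26 + 1·-16 = -42
  a_7 = -1·-42 + 1·26 = 68
  a_8 = -1·68 + 1·-42 = -110

-1,1 ; -110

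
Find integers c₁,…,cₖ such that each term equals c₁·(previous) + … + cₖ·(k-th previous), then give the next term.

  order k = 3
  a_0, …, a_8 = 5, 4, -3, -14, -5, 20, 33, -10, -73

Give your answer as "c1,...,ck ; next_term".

  a_3 = 0·-3 + -1·4 + -2·5 = -14
  a_4 = 0·-14 + -1·-3 + -2·4 = -5
  a_5 = 0·-5 + -1·-14 + -2·-3 = 20
  a_6 = 0·20 + -1·-5 + -2·-14 = 33
  a_7 = 0·33 + -1·20 + -2·-5 = -10
  a_8 = 0·-10 + -1·33 + -2·20 = -73
  a_9 = 0·-73 + -1·-10 + -2·33 = -56

0,-1,-2 ; -56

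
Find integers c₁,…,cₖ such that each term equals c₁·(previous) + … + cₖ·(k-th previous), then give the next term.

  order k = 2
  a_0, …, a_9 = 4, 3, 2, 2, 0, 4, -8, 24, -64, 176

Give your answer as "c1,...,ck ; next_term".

  a_2 = -2·3 + 2·4 = 2
  a_3 = -2·2 + 2·3 = 2
  a_4 = -2·2 + 2·2 = 0
  a_5 = -2·0 + 2·2 = 4
  a_6 = -2·4 + 2·0 = -8
  a_7 = -2·-8 + 2·4 = 24
  a_8 = -2·24 + 2·-8 = -64
  a_9 = -2·-64 + 2·24 = 176
  a_10 = -2·176 + 2·-64 = -480

-2,2 ; -480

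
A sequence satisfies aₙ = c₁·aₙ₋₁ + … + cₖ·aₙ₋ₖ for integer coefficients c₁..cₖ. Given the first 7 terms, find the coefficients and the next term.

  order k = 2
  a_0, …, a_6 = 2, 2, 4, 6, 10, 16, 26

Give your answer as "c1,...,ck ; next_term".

  a_2 = 1·2 + 1·2 = 4
  a_3 = 1·4 + 1·2 = 6
  a_4 = 1·6 + 1·4 = 10
  a_5 = 1·10 + 1·6 = 16
  a_6 = 1·16 + 1·10 = 26
  a_7 = 1·26 + 1·16 = 42

1,1 ; 42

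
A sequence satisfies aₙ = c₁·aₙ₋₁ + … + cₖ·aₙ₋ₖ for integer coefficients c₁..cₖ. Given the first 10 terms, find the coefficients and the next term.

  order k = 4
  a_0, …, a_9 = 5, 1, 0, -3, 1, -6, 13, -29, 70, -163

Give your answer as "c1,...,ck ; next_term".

  a_4 = -2·-3 + 1·0 + 0·1 + -1·5 = 1
  a_5 = -2·1 + 1·-3 + 0·0 + -1·1 = -6
  a_6 = -2·-6 + 1·1 + 0·-3 + -1·0 = 13
  a_7 = -2·13 + 1·-6 + 0·1 + -1·-3 = -29
  a_8 = -2·-29 + 1·13 + 0·-6 + -1·1 = 70
  a_9 = -2·70 + 1·-29 + 0·13 + -1·-6 = -163
  a_10 = -2·-163 + 1·70 + 0·-29 + -1·13 = 383

-2,1,0,-1 ; 383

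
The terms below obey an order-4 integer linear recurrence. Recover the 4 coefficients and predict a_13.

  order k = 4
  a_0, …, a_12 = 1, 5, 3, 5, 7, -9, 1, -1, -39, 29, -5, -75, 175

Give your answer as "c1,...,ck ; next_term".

  a_4 = 0·5 + 0·3 + 2·5 + -3·1 = 7
  a_5 = 0·7 + 0·5 + 2·3 + -3·5 = -9
  a_6 = 0·-9 + 0·7 + 2·5 + -3·3 = 1
  a_7 = 0·1 + 0·-9 + 2·7 + -3·5 = -1
  a_8 = 0·-1 + 0·1 + 2·-9 + -3·7 = -39
  a_9 = 0·-39 + 0·-1 + 2·1 + -3·-9 = 29
  a_10 = 0·29 + 0·-39 + 2·-1 + -3·1 = -5
  a_11 = 0·-5 + 0·29 + 2·-39 + -3·-1 = -75
  a_12 = 0·-75 + 0·-5 + 2·29 + -3·-39 = 175
  a_13 = 0·175 + 0·-75 + 2·-5 + -3·29 = -97

0,0,2,-3 ; -97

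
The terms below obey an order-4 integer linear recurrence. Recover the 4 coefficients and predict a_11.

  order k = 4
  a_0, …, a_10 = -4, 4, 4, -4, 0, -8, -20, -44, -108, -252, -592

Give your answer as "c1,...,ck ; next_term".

  a_4 = 2·-4 + 1·4 + 0·4 + -1·-4 = 0
  a_5 = 2·0 + 1·-4 + 0·4 + -1·4 = -8
  a_6 = 2·-8 + 1·0 + 0·-4 + -1·4 = -20
  a_7 = 2·-20 + 1·-8 + 0·0 + -1·-4 = -44
  a_8 = 2·-44 + 1·-20 + 0·-8 + -1·0 = -108
  a_9 = 2·-108 + 1·-44 + 0·-20 + -1·-8 = -252
  a_10 = 2·-252 + 1·-108 + 0·-44 + -1·-20 = -592
  a_11 = 2·-592 + 1·-252 + 0·-108 + -1·-44 = -1392

2,1,0,-1 ; -1392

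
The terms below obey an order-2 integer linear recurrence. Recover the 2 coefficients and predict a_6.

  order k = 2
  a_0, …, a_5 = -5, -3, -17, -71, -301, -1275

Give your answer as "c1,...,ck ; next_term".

4,1 ; -5401

  a_2 = 4·-3 + 1·-5 = -17
  a_3 = 4·-17 + 1·-3 = -71
  a_4 = 4·-71 + 1·-17 = -301
  a_5 = 4·-301 + 1·-71 = -1275
  a_6 = 4·-1275 + 1·-301 = -5401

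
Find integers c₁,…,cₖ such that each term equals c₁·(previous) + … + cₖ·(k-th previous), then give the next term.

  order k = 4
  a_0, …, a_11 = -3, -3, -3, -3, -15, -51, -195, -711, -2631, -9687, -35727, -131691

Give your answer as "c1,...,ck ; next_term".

  a_4 = 3·-3 + 3·-3 + -2·-3 + 1·-3 = -15
  a_5 = 3·-15 + 3·-3 + -2·-3 + 1·-3 = -51
  a_6 = 3·-51 + 3·-15 + -2·-3 + 1·-3 = -195
  a_7 = 3·-195 + 3·-51 + -2·-15 + 1·-3 = -711
  a_8 = 3·-711 + 3·-195 + -2·-51 + 1·-15 = -2631
  a_9 = 3·-2631 + 3·-711 + -2·-195 + 1·-51 = -9687
  a_10 = 3·-9687 + 3·-2631 + -2·-711 + 1·-195 = -35727
  a_11 = 3·-35727 + 3·-9687 + -2·-2631 + 1·-711 = -131691
  a_12 = 3·-131691 + 3·-35727 + -2·-9687 + 1·-2631 = -485511

3,3,-2,1 ; -485511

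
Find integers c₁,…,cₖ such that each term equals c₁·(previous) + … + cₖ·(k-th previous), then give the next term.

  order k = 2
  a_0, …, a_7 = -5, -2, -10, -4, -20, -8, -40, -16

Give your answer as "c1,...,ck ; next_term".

  a_2 = 0·-2 + 2·-5 = -10
  a_3 = 0·-10 + 2·-2 = -4
  a_4 = 0·-4 + 2·-10 = -20
  a_5 = 0·-20 + 2·-4 = -8
  a_6 = 0·-8 + 2·-20 = -40
  a_7 = 0·-40 + 2·-8 = -16
  a_8 = 0·-16 + 2·-40 = -80

0,2 ; -80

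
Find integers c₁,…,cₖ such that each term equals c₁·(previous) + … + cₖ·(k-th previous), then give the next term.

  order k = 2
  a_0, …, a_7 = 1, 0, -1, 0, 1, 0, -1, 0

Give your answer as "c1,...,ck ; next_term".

  a_2 = 0·0 + -1·1 = -1
  a_3 = 0·-1 + -1·0 = 0
  a_4 = 0·0 + -1·-1 = 1
  a_5 = 0·1 + -1·0 = 0
  a_6 = 0·0 + -1·1 = -1
  a_7 = 0·-1 + -1·0 = 0
  a_8 = 0·0 + -1·-1 = 1

0,-1 ; 1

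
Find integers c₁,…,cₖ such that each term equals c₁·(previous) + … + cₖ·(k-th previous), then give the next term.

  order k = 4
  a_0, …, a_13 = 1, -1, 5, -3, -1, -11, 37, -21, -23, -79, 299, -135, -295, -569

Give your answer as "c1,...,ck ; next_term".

  a_4 = -1·-3 + -2·5 + -3·-1 + 3·1 = -1
  a_5 = -1·-1 + -2·-3 + -3·5 + 3·-1 = -11
  a_6 = -1·-11 + -2·-1 + -3·-3 + 3·5 = 37
  a_7 = -1·37 + -2·-11 + -3·-1 + 3·-3 = -21
  a_8 = -1·-21 + -2·37 + -3·-11 + 3·-1 = -23
  a_9 = -1·-23 + -2·-21 + -3·37 + 3·-11 = -79
  a_10 = -1·-79 + -2·-23 + -3·-21 + 3·37 = 299
  a_11 = -1·299 + -2·-79 + -3·-23 + 3·-21 = -135
  a_12 = -1·-135 + -2·299 + -3·-79 + 3·-23 = -295
  a_13 = -1·-295 + -2·-135 + -3·299 + 3·-79 = -569
  a_14 = -1·-569 + -2·-295 + -3·-135 + 3·299 = 2461

-1,-2,-3,3 ; 2461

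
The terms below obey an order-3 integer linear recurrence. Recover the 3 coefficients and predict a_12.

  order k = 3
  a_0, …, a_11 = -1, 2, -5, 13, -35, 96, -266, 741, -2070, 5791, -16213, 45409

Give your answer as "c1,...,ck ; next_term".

  a_3 = -4·-5 + -3·2 + 1·-1 = 13
  a_4 = -4·13 + -3·-5 + 1·2 = -35
  a_5 = -4·-35 + -3·13 + 1·-5 = 96
  a_6 = -4·96 + -3·-35 + 1·13 = -266
  a_7 = -4·-266 + -3·96 + 1·-35 = 741
  a_8 = -4·741 + -3·-266 + 1·96 = -2070
  a_9 = -4·-2070 + -3·741 + 1·-266 = 5791
  a_10 = -4·5791 + -3·-2070 + 1·741 = -16213
  a_11 = -4·-16213 + -3·5791 + 1·-2070 = 45409
  a_12 = -4·45409 + -3·-16213 + 1·5791 = -127206

-4,-3,1 ; -127206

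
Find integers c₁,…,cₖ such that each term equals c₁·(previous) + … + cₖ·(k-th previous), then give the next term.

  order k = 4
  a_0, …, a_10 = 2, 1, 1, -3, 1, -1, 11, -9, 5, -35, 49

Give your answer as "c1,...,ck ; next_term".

  a_4 = 0·-3 + 0·1 + -3·1 + 2·2 = 1
  a_5 = 0·1 + 0·-3 + -3·1 + 2·1 = -1
  a_6 = 0·-1 + 0·1 + -3·-3 + 2·1 = 11
  a_7 = 0·11 + 0·-1 + -3·1 + 2·-3 = -9
  a_8 = 0·-9 + 0·11 + -3·-1 + 2·1 = 5
  a_9 = 0·5 + 0·-9 + -3·11 + 2·-1 = -35
  a_10 = 0·-35 + 0·5 + -3·-9 + 2·11 = 49
  a_11 = 0·49 + 0·-35 + -3·5 + 2·-9 = -33

0,0,-3,2 ; -33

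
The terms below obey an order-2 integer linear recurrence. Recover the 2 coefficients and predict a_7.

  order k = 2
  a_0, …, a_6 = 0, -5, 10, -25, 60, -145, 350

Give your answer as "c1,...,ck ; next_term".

  a_2 = -2·-5 + 1·0 = 10
  a_3 = -2·10 + 1·-5 = -25
  a_4 = -2·-25 + 1·10 = 60
  a_5 = -2·60 + 1·-25 = -145
  a_6 = -2·-145 + 1·60 = 350
  a_7 = -2·350 + 1·-145 = -845

-2,1 ; -845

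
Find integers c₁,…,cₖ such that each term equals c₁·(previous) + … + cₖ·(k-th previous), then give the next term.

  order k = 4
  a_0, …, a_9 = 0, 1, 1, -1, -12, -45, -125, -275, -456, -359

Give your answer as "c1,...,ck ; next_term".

4,-4,-4,3 ; 1113

  a_4 = 4·-1 + -4·1 + -4·1 + 3·0 = -12
  a_5 = 4·-12 + -4·-1 + -4·1 + 3·1 = -45
  a_6 = 4·-45 + -4·-12 + -4·-1 + 3·1 = -125
  a_7 = 4·-125 + -4·-45 + -4·-12 + 3·-1 = -275
  a_8 = 4·-275 + -4·-125 + -4·-45 + 3·-12 = -456
  a_9 = 4·-456 + -4·-275 + -4·-125 + 3·-45 = -359
  a_10 = 4·-359 + -4·-456 + -4·-275 + 3·-125 = 1113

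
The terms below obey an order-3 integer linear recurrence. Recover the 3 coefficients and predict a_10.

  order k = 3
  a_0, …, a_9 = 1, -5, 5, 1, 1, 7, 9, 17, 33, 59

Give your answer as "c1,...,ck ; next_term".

1,1,1 ; 109

  a_3 = 1·5 + 1·-5 + 1·1 = 1
  a_4 = 1·1 + 1·5 + 1·-5 = 1
  a_5 = 1·1 + 1·1 + 1·5 = 7
  a_6 = 1·7 + 1·1 + 1·1 = 9
  a_7 = 1·9 + 1·7 + 1·1 = 17
  a_8 = 1·17 + 1·9 + 1·7 = 33
  a_9 = 1·33 + 1·17 + 1·9 = 59
  a_10 = 1·59 + 1·33 + 1·17 = 109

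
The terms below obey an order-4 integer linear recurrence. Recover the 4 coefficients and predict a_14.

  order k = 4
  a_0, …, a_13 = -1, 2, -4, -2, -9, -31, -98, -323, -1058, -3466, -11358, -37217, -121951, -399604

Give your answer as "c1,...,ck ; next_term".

  a_4 = 3·-2 + 1·-4 + 0·2 + -1·-1 = -9
  a_5 = 3·-9 + 1·-2 + 0·-4 + -1·2 = -31
  a_6 = 3·-31 + 1·-9 + 0·-2 + -1·-4 = -98
  a_7 = 3·-98 + 1·-31 + 0·-9 + -1·-2 = -323
  a_8 = 3·-323 + 1·-98 + 0·-31 + -1·-9 = -1058
  a_9 = 3·-1058 + 1·-323 + 0·-98 + -1·-31 = -3466
  a_10 = 3·-3466 + 1·-1058 + 0·-323 + -1·-98 = -11358
  a_11 = 3·-11358 + 1·-3466 + 0·-1058 + -1·-323 = -37217
  a_12 = 3·-37217 + 1·-11358 + 0·-3466 + -1·-1058 = -121951
  a_13 = 3·-121951 + 1·-37217 + 0·-11358 + -1·-3466 = -399604
  a_14 = 3·-399604 + 1·-121951 + 0·-37217 + -1·-11358 = -1309405

3,1,0,-1 ; -1309405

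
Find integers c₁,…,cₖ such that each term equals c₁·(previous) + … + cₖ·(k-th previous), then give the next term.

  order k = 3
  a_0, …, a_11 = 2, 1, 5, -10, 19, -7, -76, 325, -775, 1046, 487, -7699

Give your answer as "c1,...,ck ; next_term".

-3,-3,4 ; 25820

  a_3 = -3·5 + -3·1 + 4·2 = -10
  a_4 = -3·-10 + -3·5 + 4·1 = 19
  a_5 = -3·19 + -3·-10 + 4·5 = -7
  a_6 = -3·-7 + -3·19 + 4·-10 = -76
  a_7 = -3·-76 + -3·-7 + 4·19 = 325
  a_8 = -3·325 + -3·-76 + 4·-7 = -775
  a_9 = -3·-775 + -3·325 + 4·-76 = 1046
  a_10 = -3·1046 + -3·-775 + 4·325 = 487
  a_11 = -3·487 + -3·1046 + 4·-775 = -7699
  a_12 = -3·-7699 + -3·487 + 4·1046 = 25820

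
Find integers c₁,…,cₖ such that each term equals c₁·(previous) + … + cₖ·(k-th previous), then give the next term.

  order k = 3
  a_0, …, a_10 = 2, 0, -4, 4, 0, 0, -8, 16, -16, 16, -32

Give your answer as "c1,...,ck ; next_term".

  a_3 = -2·-4 + -2·0 + -2·2 = 4
  a_4 = -2·4 + -2·-4 + -2·0 = 0
  a_5 = -2·0 + -2·4 + -2·-4 = 0
  a_6 = -2·0 + -2·0 + -2·4 = -8
  a_7 = -2·-8 + -2·0 + -2·0 = 16
  a_8 = -2·16 + -2·-8 + -2·0 = -16
  a_9 = -2·-16 + -2·16 + -2·-8 = 16
  a_10 = -2·16 + -2·-16 + -2·16 = -32
  a_11 = -2·-32 + -2·16 + -2·-16 = 64

-2,-2,-2 ; 64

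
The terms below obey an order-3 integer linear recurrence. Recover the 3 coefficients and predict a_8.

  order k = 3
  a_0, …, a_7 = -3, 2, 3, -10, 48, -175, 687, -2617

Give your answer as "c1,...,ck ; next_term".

-3,4,3 ; 10074

  a_3 = -3·3 + 4·2 + 3·-3 = -10
  a_4 = -3·-10 + 4·3 + 3·2 = 48
  a_5 = -3·48 + 4·-10 + 3·3 = -175
  a_6 = -3·-175 + 4·48 + 3·-10 = 687
  a_7 = -3·687 + 4·-175 + 3·48 = -2617
  a_8 = -3·-2617 + 4·687 + 3·-175 = 10074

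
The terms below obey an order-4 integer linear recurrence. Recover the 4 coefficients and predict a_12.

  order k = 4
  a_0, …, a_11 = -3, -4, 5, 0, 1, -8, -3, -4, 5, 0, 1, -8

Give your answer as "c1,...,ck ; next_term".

1,0,-1,1 ; -3

  a_4 = 1·0 + 0·5 + -1·-4 + 1·-3 = 1
  a_5 = 1·1 + 0·0 + -1·5 + 1·-4 = -8
  a_6 = 1·-8 + 0·1 + -1·0 + 1·5 = -3
  a_7 = 1·-3 + 0·-8 + -1·1 + 1·0 = -4
  a_8 = 1·-4 + 0·-3 + -1·-8 + 1·1 = 5
  a_9 = 1·5 + 0·-4 + -1·-3 + 1·-8 = 0
  a_10 = 1·0 + 0·5 + -1·-4 + 1·-3 = 1
  a_11 = 1·1 + 0·0 + -1·5 + 1·-4 = -8
  a_12 = 1·-8 + 0·1 + -1·0 + 1·5 = -3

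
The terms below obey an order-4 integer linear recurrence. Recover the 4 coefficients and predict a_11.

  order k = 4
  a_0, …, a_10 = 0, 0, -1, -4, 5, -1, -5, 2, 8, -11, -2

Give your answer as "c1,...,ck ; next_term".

-1,-1,0,1 ; 15

  a_4 = -1·-4 + -1·-1 + 0·0 + 1·0 = 5
  a_5 = -1·5 + -1·-4 + 0·-1 + 1·0 = -1
  a_6 = -1·-1 + -1·5 + 0·-4 + 1·-1 = -5
  a_7 = -1·-5 + -1·-1 + 0·5 + 1·-4 = 2
  a_8 = -1·2 + -1·-5 + 0·-1 + 1·5 = 8
  a_9 = -1·8 + -1·2 + 0·-5 + 1·-1 = -11
  a_10 = -1·-11 + -1·8 + 0·2 + 1·-5 = -2
  a_11 = -1·-2 + -1·-11 + 0·8 + 1·2 = 15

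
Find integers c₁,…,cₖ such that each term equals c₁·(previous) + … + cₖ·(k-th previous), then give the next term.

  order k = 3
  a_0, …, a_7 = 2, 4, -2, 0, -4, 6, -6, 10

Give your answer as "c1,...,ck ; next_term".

-1,0,-1 ; -16

  a_3 = -1·-2 + 0·4 + -1·2 = 0
  a_4 = -1·0 + 0·-2 + -1·4 = -4
  a_5 = -1·-4 + 0·0 + -1·-2 = 6
  a_6 = -1·6 + 0·-4 + -1·0 = -6
  a_7 = -1·-6 + 0·6 + -1·-4 = 10
  a_8 = -1·10 + 0·-6 + -1·6 = -16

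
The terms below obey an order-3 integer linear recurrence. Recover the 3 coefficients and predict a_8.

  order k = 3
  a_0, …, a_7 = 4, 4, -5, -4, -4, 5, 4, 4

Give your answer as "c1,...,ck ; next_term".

0,0,-1 ; -5

  a_3 = 0·-5 + 0·4 + -1·4 = -4
  a_4 = 0·-4 + 0·-5 + -1·4 = -4
  a_5 = 0·-4 + 0·-4 + -1·-5 = 5
  a_6 = 0·5 + 0·-4 + -1·-4 = 4
  a_7 = 0·4 + 0·5 + -1·-4 = 4
  a_8 = 0·4 + 0·4 + -1·5 = -5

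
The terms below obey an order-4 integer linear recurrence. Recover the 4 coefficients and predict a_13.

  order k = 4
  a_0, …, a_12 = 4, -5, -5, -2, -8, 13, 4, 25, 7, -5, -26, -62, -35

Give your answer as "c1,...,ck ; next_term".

  a_4 = 0·-2 + 1·-5 + -1·-5 + -2·4 = -8
  a_5 = 0·-8 + 1·-2 + -1·-5 + -2·-5 = 13
  a_6 = 0·13 + 1·-8 + -1·-2 + -2·-5 = 4
  a_7 = 0·4 + 1·13 + -1·-8 + -2·-2 = 25
  a_8 = 0·25 + 1·4 + -1·13 + -2·-8 = 7
  a_9 = 0·7 + 1·25 + -1·4 + -2·13 = -5
  a_10 = 0·-5 + 1·7 + -1·25 + -2·4 = -26
  a_11 = 0·-26 + 1·-5 + -1·7 + -2·25 = -62
  a_12 = 0·-62 + 1·-26 + -1·-5 + -2·7 = -35
  a_13 = 0·-35 + 1·-62 + -1·-26 + -2·-5 = -26

0,1,-1,-2 ; -26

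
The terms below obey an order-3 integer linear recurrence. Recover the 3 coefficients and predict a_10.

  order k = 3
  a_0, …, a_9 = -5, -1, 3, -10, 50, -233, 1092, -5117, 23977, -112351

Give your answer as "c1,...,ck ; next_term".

  a_3 = -4·3 + 3·-1 + -1·-5 = -10
  a_4 = -4·-10 + 3·3 + -1·-1 = 50
  a_5 = -4·50 + 3·-10 + -1·3 = -233
  a_6 = -4·-233 + 3·50 + -1·-10 = 1092
  a_7 = -4·1092 + 3·-233 + -1·50 = -5117
  a_8 = -4·-5117 + 3·1092 + -1·-233 = 23977
  a_9 = -4·23977 + 3·-5117 + -1·1092 = -112351
  a_10 = -4·-112351 + 3·23977 + -1·-5117 = 526452

-4,3,-1 ; 526452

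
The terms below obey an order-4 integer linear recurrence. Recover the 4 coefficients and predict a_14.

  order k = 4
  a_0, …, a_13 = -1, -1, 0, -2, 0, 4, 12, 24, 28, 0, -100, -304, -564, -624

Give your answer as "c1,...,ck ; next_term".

  a_4 = 2·-2 + -1·0 + -2·-1 + -2·-1 = 0
  a_5 = 2·0 + -1·-2 + -2·0 + -2·-1 = 4
  a_6 = 2·4 + -1·0 + -2·-2 + -2·0 = 12
  a_7 = 2·12 + -1·4 + -2·0 + -2·-2 = 24
  a_8 = 2·24 + -1·12 + -2·4 + -2·0 = 28
  a_9 = 2·28 + -1·24 + -2·12 + -2·4 = 0
  a_10 = 2·0 + -1·28 + -2·24 + -2·12 = -100
  a_11 = 2·-100 + -1·0 + -2·28 + -2·24 = -304
  a_12 = 2·-304 + -1·-100 + -2·0 + -2·28 = -564
  a_13 = 2·-564 + -1·-304 + -2·-100 + -2·0 = -624
  a_14 = 2·-624 + -1·-564 + -2·-304 + -2·-100 = 124

2,-1,-2,-2 ; 124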